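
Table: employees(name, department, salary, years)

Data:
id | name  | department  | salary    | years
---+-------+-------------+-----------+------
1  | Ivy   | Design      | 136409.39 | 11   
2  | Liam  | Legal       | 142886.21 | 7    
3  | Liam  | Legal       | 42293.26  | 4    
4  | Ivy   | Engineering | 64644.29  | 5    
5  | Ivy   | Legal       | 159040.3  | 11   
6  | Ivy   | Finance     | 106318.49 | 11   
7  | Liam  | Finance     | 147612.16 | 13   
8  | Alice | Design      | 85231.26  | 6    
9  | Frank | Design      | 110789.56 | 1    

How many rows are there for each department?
SELECT department, COUNT(*) as count
FROM employees
GROUP BY department

Result:
  Design: 3
  Engineering: 1
  Finance: 2
  Legal: 3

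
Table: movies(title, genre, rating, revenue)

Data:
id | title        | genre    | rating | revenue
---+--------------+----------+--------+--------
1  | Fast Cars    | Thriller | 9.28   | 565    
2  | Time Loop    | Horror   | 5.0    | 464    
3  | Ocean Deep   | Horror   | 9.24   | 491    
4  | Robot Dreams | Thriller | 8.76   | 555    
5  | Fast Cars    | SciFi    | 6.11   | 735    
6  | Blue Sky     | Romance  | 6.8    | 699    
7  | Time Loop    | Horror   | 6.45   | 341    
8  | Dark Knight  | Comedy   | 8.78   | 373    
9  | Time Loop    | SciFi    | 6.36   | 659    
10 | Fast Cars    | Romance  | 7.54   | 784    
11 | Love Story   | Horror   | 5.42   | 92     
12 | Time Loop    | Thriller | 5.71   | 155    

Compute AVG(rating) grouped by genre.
SELECT genre, AVG(rating) as result
FROM movies
GROUP BY genre

Result:
  Comedy: 8.78
  Horror: 6.53
  Romance: 7.17
  SciFi: 6.24
  Thriller: 7.92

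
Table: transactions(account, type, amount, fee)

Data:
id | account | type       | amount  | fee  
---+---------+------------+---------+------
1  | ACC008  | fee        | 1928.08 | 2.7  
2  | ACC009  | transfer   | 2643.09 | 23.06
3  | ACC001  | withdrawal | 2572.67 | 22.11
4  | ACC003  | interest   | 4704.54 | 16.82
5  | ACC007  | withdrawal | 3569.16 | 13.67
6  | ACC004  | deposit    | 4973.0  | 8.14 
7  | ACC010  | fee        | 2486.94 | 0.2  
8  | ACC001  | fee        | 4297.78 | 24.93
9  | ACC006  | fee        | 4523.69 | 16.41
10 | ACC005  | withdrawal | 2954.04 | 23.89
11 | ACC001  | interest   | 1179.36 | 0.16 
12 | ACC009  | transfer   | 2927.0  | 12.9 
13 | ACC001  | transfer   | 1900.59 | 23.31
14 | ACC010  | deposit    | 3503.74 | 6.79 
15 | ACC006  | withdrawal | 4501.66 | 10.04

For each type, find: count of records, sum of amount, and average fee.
SELECT type,
       COUNT(*) as cnt,
       SUM(amount) as total_amount,
       AVG(fee) as avg_fee
FROM transactions
GROUP BY type

Result:
  deposit: 2 records, 8476.74 total amount, 7.47 avg fee
  fee: 4 records, 13236.49 total amount, 11.06 avg fee
  interest: 2 records, 5883.90 total amount, 8.49 avg fee
  transfer: 3 records, 7470.68 total amount, 19.76 avg fee
  withdrawal: 4 records, 13597.53 total amount, 17.43 avg fee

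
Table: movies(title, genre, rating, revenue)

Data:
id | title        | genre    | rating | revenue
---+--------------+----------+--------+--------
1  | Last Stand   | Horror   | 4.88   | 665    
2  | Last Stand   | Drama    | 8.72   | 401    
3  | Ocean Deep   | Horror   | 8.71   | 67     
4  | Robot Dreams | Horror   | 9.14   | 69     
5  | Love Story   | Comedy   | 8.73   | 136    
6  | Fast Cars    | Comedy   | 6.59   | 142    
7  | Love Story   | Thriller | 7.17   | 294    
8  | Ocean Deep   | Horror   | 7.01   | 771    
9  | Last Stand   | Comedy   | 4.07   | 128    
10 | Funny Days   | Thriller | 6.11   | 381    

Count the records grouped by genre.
SELECT genre, COUNT(*) as count
FROM movies
GROUP BY genre

Result:
  Comedy: 3
  Drama: 1
  Horror: 4
  Thriller: 2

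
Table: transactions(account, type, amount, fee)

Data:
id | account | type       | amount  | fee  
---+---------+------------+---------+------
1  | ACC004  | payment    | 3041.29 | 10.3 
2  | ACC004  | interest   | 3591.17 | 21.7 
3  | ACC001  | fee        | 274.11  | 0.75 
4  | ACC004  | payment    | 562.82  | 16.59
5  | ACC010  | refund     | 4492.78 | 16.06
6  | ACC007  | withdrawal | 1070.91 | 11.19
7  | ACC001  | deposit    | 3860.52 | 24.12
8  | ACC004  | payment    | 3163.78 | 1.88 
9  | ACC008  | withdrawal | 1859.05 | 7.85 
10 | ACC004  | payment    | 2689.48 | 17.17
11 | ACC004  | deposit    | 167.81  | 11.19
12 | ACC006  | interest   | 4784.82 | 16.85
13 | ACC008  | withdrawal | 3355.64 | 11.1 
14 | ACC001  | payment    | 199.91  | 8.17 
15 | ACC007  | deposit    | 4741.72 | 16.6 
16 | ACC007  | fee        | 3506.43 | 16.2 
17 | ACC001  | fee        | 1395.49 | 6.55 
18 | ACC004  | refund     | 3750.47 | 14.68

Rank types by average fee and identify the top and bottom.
SELECT type, AVG(fee)
FROM transactions
GROUP BY type
ORDER BY AVG(fee)

All groups:
  fee: 7.83
  withdrawal: 10.05
  payment: 10.82
  refund: 15.37
  deposit: 17.30
  interest: 19.28

Highest: interest (19.28)
Lowest: fee (7.83)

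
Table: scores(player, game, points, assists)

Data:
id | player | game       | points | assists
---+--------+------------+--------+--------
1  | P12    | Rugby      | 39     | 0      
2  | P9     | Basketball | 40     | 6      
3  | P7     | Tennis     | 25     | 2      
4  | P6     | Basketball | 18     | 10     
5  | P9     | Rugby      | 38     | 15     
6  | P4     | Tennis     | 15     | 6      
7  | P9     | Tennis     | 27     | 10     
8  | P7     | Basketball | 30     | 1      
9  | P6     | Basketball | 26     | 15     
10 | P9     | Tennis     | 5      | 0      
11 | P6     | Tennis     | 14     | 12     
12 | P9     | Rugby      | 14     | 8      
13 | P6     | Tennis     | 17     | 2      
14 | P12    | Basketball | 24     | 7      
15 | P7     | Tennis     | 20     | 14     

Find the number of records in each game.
SELECT game, COUNT(*) as count
FROM scores
GROUP BY game

Result:
  Basketball: 5
  Rugby: 3
  Tennis: 7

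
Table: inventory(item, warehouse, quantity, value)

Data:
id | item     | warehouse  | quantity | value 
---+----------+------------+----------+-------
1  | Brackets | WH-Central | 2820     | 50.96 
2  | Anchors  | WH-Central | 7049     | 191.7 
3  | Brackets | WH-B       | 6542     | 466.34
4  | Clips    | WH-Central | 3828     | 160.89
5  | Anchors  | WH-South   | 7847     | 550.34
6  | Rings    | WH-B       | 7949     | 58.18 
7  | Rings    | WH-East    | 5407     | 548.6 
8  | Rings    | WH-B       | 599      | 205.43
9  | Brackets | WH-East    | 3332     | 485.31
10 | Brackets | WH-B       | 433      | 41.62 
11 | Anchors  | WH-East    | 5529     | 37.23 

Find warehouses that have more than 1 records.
SELECT warehouse, COUNT(*) as cnt
FROM inventory
GROUP BY warehouse
HAVING COUNT(*) > 1

Result:
  WH-B: 4
  WH-Central: 3
  WH-East: 3

Note: HAVING filters groups after aggregation, WHERE filters rows before.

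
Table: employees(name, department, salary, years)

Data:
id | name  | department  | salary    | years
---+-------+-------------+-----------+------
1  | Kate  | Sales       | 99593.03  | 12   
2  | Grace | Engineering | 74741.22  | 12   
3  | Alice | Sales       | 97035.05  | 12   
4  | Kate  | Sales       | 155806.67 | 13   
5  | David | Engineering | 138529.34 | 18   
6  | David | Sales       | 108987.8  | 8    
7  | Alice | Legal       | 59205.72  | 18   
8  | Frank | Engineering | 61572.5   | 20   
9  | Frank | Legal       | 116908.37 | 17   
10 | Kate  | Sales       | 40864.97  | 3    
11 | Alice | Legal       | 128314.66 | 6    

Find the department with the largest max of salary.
SELECT department, MAX(salary) as val
FROM employees
GROUP BY department
ORDER BY val DESC
LIMIT 1

Result: Sales with max(salary) = 155806.67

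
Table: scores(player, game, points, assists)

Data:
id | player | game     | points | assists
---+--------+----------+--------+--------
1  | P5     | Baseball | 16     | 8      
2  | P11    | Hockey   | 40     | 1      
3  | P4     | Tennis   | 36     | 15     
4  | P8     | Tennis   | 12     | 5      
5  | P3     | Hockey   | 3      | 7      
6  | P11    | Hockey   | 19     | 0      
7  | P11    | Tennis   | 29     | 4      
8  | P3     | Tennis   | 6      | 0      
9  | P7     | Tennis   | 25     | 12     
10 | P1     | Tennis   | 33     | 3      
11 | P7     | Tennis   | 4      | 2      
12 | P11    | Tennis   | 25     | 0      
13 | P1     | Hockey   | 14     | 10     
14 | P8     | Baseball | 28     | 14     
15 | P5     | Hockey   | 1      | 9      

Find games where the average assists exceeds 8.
SELECT game, AVG(assists)
FROM scores
GROUP BY game
HAVING AVG(assists) > 8

Result:
  Baseball: avg=11.00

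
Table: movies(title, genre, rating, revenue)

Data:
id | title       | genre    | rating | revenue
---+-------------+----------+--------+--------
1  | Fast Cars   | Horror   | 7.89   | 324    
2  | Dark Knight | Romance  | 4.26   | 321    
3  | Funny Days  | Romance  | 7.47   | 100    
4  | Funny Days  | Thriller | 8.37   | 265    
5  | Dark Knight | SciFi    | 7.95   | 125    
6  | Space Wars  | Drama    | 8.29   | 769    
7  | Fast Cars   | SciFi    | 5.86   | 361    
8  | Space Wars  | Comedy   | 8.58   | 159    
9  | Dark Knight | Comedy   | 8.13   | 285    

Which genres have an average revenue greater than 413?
SELECT genre, AVG(revenue)
FROM movies
GROUP BY genre
HAVING AVG(revenue) > 413

Result:
  Drama: avg=769.00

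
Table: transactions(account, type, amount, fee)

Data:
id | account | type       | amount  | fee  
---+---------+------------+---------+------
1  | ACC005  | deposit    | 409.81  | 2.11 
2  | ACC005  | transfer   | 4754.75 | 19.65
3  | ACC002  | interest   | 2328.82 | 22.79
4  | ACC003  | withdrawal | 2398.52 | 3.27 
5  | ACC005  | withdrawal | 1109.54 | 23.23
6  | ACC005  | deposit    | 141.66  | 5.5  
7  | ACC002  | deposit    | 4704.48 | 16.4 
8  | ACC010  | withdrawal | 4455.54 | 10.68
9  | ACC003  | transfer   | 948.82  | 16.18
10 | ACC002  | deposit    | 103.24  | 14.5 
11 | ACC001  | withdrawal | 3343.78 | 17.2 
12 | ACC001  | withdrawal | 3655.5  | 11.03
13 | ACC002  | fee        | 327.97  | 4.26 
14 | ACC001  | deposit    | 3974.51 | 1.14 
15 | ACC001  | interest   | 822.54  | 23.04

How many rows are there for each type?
SELECT type, COUNT(*) as count
FROM transactions
GROUP BY type

Result:
  deposit: 5
  fee: 1
  interest: 2
  transfer: 2
  withdrawal: 5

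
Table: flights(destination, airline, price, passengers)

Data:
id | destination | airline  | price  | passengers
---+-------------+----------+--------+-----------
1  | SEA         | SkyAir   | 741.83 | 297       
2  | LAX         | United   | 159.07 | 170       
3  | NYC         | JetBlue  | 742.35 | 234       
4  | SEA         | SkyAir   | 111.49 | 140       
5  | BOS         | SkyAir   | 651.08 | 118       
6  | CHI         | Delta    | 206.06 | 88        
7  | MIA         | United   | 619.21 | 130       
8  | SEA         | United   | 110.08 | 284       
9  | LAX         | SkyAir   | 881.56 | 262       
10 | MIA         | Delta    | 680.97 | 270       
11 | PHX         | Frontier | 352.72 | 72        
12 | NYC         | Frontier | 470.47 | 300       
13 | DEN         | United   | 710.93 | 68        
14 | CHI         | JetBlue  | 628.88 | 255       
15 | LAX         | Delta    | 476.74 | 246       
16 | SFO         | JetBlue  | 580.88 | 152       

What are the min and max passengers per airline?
SELECT airline, MIN(passengers), MAX(passengers)
FROM flights
GROUP BY airline

Result:
  Delta: min=88, max=270
  Frontier: min=72, max=300
  JetBlue: min=152, max=255
  SkyAir: min=118, max=297
  United: min=68, max=284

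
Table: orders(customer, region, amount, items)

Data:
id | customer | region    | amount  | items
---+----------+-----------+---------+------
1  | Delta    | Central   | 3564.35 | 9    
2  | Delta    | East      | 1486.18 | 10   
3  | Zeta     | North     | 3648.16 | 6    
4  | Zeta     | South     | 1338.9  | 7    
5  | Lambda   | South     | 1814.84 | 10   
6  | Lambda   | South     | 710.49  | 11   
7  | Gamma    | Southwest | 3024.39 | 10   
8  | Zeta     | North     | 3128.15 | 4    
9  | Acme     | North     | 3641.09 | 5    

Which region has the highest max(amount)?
SELECT region, MAX(amount) as val
FROM orders
GROUP BY region
ORDER BY val DESC
LIMIT 1

Result: North with max(amount) = 3648.16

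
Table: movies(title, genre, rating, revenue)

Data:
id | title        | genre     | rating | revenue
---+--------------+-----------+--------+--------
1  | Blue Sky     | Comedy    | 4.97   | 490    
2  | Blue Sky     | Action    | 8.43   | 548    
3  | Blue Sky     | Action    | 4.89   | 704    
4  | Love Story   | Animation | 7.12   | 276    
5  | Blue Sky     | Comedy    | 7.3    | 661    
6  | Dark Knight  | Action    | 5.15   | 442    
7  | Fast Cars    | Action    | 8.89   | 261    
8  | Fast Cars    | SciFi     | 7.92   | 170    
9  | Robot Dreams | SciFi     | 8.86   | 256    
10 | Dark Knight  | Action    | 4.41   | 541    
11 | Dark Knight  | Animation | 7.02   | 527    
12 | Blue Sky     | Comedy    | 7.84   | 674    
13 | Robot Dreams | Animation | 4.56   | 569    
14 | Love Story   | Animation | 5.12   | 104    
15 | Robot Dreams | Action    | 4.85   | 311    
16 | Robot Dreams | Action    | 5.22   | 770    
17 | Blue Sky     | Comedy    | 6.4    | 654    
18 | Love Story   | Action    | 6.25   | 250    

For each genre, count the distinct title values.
SELECT genre, COUNT(DISTINCT title)
FROM movies
GROUP BY genre

Result:
  Action: 5 distinct
  Animation: 3 distinct
  Comedy: 1 distinct
  SciFi: 2 distinct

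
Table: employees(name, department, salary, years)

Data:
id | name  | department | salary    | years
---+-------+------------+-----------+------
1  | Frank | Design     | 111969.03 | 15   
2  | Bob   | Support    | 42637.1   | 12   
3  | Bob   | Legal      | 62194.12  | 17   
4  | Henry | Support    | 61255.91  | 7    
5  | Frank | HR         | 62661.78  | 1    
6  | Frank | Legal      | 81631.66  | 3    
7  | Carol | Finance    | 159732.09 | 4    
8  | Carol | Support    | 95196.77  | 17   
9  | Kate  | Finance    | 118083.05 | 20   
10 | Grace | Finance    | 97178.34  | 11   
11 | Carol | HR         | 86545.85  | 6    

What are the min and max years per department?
SELECT department, MIN(years), MAX(years)
FROM employees
GROUP BY department

Result:
  Design: min=15, max=15
  Finance: min=4, max=20
  HR: min=1, max=6
  Legal: min=3, max=17
  Support: min=7, max=17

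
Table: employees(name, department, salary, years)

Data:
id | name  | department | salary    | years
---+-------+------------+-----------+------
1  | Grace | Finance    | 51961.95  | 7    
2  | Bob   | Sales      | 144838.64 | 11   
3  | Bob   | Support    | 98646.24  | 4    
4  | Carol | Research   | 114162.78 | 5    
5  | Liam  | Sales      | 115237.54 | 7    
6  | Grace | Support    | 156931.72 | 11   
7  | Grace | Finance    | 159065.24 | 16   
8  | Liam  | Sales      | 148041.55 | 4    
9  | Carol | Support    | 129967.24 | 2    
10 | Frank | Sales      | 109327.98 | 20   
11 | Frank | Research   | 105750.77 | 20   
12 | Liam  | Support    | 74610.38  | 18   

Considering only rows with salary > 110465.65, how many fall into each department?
SELECT department, COUNT(*)
FROM employees
WHERE salary > 110465.65
GROUP BY department

Note: WHERE filters rows before grouping.

Result:
  Finance: 1
  Research: 1
  Sales: 3
  Support: 2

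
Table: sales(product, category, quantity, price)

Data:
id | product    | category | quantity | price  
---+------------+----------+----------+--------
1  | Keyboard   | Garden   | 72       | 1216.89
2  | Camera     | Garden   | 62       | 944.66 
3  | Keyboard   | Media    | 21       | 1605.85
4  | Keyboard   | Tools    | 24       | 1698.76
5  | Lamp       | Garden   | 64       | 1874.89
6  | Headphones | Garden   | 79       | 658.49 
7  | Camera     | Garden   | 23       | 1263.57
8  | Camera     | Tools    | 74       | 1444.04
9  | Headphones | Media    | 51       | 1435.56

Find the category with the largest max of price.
SELECT category, MAX(price) as val
FROM sales
GROUP BY category
ORDER BY val DESC
LIMIT 1

Result: Garden with max(price) = 1874.89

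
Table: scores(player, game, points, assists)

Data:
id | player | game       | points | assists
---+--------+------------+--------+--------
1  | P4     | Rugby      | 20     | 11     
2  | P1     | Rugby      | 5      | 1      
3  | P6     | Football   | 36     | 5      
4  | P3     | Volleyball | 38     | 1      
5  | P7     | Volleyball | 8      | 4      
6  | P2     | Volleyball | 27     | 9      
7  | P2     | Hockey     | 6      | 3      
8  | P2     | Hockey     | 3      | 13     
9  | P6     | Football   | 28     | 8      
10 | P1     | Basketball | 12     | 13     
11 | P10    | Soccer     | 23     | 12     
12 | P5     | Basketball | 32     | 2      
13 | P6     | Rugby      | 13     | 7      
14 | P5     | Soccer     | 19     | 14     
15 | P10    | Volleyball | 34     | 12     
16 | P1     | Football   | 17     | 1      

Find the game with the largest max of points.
SELECT game, MAX(points) as val
FROM scores
GROUP BY game
ORDER BY val DESC
LIMIT 1

Result: Volleyball with max(points) = 38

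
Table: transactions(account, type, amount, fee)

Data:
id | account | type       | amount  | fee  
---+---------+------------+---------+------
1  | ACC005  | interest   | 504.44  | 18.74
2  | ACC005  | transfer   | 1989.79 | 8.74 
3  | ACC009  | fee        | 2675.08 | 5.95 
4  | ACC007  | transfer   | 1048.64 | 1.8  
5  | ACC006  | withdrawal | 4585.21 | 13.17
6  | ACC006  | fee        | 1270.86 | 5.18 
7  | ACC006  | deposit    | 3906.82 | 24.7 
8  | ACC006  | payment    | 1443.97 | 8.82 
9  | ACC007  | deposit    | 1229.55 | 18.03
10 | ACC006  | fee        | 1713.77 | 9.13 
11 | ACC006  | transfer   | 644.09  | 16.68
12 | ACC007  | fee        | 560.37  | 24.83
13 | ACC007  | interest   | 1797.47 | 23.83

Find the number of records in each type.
SELECT type, COUNT(*) as count
FROM transactions
GROUP BY type

Result:
  deposit: 2
  fee: 4
  interest: 2
  payment: 1
  transfer: 3
  withdrawal: 1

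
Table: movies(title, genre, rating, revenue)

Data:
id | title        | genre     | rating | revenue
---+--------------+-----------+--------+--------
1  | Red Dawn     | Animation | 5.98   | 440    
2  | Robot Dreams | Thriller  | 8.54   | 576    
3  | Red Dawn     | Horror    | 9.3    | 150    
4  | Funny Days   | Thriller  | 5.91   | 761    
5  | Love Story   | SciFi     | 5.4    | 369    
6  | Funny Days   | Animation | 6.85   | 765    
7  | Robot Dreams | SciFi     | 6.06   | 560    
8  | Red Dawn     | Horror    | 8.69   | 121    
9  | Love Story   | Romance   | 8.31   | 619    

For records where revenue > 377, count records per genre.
SELECT genre, COUNT(*)
FROM movies
WHERE revenue > 377
GROUP BY genre

Note: WHERE filters rows before grouping.

Result:
  Animation: 2
  Romance: 1
  SciFi: 1
  Thriller: 2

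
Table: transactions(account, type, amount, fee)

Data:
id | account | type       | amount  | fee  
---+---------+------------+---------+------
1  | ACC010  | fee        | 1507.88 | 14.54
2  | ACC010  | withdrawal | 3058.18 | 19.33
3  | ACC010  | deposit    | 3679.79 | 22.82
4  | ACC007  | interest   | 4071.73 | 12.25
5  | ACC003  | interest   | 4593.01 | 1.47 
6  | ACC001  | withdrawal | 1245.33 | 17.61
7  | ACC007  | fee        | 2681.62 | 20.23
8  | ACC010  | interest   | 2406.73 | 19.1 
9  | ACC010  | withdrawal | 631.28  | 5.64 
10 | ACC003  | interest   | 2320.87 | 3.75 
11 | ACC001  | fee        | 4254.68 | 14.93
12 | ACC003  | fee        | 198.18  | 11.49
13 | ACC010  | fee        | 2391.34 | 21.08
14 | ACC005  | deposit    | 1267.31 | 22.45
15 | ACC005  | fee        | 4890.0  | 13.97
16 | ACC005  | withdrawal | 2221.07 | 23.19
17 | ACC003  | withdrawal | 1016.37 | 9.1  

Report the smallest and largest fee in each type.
SELECT type, MIN(fee), MAX(fee)
FROM transactions
GROUP BY type

Result:
  deposit: min=22.45, max=22.82
  fee: min=11.49, max=21.08
  interest: min=1.47, max=19.10
  withdrawal: min=5.64, max=23.19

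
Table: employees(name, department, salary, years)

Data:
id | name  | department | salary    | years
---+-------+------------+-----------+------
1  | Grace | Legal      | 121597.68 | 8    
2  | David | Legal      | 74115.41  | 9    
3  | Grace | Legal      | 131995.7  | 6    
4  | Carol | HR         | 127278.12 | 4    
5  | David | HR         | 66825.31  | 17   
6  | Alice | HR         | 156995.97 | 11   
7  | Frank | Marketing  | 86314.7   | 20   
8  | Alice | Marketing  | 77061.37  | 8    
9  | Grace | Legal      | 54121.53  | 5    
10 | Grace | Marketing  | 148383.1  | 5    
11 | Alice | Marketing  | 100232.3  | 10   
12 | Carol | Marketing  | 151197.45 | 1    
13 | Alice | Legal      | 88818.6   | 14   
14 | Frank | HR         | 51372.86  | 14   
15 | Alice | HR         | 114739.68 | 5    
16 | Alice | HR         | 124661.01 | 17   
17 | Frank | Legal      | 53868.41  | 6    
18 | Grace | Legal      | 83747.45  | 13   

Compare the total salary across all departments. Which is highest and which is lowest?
SELECT department, SUM(salary)
FROM employees
GROUP BY department
ORDER BY SUM(salary)

All groups:
  Marketing: 563188.92
  Legal: 608264.78
  HR: 641872.95

Highest: HR (641872.95)
Lowest: Marketing (563188.92)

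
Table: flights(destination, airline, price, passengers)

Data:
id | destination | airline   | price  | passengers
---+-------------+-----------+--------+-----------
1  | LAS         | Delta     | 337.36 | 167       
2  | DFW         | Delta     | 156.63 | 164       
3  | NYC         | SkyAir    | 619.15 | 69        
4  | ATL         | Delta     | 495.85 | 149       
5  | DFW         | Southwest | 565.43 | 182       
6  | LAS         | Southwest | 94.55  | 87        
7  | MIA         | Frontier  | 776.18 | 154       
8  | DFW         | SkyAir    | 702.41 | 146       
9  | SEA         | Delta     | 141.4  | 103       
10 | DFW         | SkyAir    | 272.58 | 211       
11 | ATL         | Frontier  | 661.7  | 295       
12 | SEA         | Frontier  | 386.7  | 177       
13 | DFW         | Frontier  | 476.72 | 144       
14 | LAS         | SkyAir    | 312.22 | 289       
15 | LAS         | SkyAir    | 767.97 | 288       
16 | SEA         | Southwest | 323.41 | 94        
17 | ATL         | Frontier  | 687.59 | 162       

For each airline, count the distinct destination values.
SELECT airline, COUNT(DISTINCT destination)
FROM flights
GROUP BY airline

Result:
  Delta: 4 distinct
  Frontier: 4 distinct
  SkyAir: 3 distinct
  Southwest: 3 distinct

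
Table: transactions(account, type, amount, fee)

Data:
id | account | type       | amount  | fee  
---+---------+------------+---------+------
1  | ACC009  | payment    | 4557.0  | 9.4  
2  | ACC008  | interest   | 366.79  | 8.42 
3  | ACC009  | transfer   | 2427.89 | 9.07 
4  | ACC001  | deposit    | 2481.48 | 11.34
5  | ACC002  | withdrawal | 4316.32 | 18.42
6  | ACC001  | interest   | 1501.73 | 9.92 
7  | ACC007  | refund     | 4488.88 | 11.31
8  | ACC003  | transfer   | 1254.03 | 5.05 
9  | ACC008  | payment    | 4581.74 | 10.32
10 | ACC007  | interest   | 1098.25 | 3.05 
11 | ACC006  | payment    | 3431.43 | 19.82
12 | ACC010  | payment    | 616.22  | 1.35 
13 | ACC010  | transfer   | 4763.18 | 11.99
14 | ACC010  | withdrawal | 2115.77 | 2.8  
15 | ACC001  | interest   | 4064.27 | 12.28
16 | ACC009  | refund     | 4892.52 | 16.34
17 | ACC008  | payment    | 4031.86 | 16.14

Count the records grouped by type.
SELECT type, COUNT(*) as count
FROM transactions
GROUP BY type

Result:
  deposit: 1
  interest: 4
  payment: 5
  refund: 2
  transfer: 3
  withdrawal: 2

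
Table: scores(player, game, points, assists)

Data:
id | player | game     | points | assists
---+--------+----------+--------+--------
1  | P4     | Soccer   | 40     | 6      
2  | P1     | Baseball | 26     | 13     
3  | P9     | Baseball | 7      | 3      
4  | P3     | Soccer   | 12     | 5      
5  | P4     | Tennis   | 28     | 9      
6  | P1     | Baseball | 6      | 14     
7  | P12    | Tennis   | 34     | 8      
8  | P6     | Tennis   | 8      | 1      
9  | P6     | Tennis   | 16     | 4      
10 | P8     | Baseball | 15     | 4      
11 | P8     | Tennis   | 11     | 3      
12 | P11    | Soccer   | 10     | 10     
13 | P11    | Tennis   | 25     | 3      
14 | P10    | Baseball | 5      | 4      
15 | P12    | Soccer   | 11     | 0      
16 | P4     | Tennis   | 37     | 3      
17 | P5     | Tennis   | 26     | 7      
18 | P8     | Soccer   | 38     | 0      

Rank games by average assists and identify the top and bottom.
SELECT game, AVG(assists)
FROM scores
GROUP BY game
ORDER BY AVG(assists)

All groups:
  Soccer: 4.20
  Tennis: 4.75
  Baseball: 7.60

Highest: Baseball (7.60)
Lowest: Soccer (4.20)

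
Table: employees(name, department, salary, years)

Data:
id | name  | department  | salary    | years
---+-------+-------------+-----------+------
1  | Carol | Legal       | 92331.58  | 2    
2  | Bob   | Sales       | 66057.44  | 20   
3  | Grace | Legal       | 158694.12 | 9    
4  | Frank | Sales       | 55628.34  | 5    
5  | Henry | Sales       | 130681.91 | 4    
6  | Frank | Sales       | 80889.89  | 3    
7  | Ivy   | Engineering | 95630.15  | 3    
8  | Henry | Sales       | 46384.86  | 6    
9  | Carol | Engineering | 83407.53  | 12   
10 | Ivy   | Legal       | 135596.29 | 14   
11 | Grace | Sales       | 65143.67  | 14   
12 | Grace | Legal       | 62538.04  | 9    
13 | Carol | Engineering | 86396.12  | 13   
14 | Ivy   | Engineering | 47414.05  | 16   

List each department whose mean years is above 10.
SELECT department, AVG(years)
FROM employees
GROUP BY department
HAVING AVG(years) > 10

Result:
  Engineering: avg=11.00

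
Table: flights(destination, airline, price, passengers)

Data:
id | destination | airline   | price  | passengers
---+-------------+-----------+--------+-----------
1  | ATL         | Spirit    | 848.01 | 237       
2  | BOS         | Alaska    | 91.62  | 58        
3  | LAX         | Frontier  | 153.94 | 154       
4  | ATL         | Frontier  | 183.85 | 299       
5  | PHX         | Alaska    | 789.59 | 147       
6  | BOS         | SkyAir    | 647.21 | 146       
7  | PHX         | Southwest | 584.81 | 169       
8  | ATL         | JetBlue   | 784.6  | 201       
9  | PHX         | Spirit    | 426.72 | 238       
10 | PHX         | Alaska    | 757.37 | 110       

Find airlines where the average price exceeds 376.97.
SELECT airline, AVG(price)
FROM flights
GROUP BY airline
HAVING AVG(price) > 376.97

Result:
  Alaska: avg=546.19
  JetBlue: avg=784.60
  SkyAir: avg=647.21
  Southwest: avg=584.81
  Spirit: avg=637.37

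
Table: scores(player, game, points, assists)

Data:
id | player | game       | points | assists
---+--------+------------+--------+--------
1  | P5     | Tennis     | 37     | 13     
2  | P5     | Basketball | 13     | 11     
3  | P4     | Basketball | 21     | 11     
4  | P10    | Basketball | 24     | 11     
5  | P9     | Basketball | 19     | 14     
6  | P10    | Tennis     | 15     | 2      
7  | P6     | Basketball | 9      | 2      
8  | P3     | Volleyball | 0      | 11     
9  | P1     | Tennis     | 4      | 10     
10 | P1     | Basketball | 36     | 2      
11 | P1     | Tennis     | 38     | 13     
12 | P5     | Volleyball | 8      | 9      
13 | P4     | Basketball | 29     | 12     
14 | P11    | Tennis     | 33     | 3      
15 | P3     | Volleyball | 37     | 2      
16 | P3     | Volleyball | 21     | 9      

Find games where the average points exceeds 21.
SELECT game, AVG(points)
FROM scores
GROUP BY game
HAVING AVG(points) > 21

Result:
  Basketball: avg=21.57
  Tennis: avg=25.40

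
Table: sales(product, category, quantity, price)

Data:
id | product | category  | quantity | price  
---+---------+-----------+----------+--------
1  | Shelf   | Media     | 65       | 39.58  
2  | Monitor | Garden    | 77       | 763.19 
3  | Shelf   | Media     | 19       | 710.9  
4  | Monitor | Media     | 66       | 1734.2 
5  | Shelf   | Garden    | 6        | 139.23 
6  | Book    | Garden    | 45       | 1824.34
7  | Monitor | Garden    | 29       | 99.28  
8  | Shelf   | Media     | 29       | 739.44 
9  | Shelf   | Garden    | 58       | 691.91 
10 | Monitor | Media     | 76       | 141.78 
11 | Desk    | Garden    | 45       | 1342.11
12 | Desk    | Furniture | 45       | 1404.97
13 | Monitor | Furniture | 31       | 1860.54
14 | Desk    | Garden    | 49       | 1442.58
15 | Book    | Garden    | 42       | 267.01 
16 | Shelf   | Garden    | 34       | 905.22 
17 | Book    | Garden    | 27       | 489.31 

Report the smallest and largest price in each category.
SELECT category, MIN(price), MAX(price)
FROM sales
GROUP BY category

Result:
  Furniture: min=1404.97, max=1860.54
  Garden: min=99.28, max=1824.34
  Media: min=39.58, max=1734.20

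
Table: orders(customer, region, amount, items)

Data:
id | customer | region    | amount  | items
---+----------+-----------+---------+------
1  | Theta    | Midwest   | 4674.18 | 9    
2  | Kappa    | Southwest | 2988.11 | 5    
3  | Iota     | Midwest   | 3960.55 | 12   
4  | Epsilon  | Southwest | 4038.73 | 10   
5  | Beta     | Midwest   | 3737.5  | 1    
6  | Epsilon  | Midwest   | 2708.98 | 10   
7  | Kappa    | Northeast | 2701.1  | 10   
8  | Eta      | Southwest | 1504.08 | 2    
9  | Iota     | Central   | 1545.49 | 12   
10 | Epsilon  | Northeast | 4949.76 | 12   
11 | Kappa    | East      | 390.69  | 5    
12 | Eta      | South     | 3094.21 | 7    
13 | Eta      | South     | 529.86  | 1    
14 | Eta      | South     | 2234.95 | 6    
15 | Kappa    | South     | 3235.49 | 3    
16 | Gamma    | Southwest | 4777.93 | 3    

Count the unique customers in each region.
SELECT region, COUNT(DISTINCT customer)
FROM orders
GROUP BY region

Result:
  Central: 1 distinct
  East: 1 distinct
  Midwest: 4 distinct
  Northeast: 2 distinct
  South: 2 distinct
  Southwest: 4 distinct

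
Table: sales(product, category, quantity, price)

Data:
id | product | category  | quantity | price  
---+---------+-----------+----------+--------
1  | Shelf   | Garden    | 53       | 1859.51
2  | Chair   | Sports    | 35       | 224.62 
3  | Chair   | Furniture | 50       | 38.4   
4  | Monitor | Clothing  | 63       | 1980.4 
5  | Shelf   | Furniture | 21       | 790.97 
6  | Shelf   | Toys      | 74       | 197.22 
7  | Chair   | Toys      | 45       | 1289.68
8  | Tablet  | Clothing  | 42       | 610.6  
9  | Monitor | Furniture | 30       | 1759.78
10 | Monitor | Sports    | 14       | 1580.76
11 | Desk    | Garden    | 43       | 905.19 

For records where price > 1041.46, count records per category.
SELECT category, COUNT(*)
FROM sales
WHERE price > 1041.46
GROUP BY category

Note: WHERE filters rows before grouping.

Result:
  Clothing: 1
  Furniture: 1
  Garden: 1
  Sports: 1
  Toys: 1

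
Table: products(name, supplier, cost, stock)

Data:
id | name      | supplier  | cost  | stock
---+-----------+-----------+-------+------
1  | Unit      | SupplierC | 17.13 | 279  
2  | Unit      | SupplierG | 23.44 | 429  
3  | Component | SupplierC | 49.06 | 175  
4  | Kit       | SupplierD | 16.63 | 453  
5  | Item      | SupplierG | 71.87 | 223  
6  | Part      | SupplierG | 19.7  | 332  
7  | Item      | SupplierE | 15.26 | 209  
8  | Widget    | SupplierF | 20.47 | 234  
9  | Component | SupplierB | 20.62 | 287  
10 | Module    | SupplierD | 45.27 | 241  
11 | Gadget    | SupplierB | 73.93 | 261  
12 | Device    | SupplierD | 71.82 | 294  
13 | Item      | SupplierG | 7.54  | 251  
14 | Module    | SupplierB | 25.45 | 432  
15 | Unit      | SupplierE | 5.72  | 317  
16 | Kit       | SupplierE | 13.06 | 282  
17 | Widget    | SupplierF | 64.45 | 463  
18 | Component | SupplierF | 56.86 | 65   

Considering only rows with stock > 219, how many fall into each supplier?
SELECT supplier, COUNT(*)
FROM products
WHERE stock > 219
GROUP BY supplier

Note: WHERE filters rows before grouping.

Result:
  SupplierB: 3
  SupplierC: 1
  SupplierD: 3
  SupplierE: 2
  SupplierF: 2
  SupplierG: 4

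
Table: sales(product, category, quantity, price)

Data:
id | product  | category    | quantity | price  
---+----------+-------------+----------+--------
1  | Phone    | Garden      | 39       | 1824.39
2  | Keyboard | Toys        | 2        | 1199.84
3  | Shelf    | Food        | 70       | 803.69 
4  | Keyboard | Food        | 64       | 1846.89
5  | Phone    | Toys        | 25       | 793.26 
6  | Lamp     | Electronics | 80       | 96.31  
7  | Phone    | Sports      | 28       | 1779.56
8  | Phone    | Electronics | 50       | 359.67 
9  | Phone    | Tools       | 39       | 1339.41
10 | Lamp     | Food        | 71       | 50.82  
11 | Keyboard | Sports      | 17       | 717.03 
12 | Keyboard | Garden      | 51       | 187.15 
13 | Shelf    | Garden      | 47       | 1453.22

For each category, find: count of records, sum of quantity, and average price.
SELECT category,
       COUNT(*) as cnt,
       SUM(quantity) as total_quantity,
       AVG(price) as avg_price
FROM sales
GROUP BY category

Result:
  Electronics: 2 records, 130 total quantity, 227.99 avg price
  Food: 3 records, 205 total quantity, 900.47 avg price
  Garden: 3 records, 137 total quantity, 1154.92 avg price
  Sports: 2 records, 45 total quantity, 1248.30 avg price
  Tools: 1 records, 39 total quantity, 1339.41 avg price
  Toys: 2 records, 27 total quantity, 996.55 avg price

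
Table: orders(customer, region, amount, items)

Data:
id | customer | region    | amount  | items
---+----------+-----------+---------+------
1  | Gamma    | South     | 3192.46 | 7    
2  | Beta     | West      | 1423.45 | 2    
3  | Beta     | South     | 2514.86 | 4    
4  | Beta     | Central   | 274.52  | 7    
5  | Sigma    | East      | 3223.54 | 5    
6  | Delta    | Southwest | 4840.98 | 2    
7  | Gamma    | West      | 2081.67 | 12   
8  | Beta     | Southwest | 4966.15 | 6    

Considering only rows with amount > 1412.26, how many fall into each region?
SELECT region, COUNT(*)
FROM orders
WHERE amount > 1412.26
GROUP BY region

Note: WHERE filters rows before grouping.

Result:
  East: 1
  South: 2
  Southwest: 2
  West: 2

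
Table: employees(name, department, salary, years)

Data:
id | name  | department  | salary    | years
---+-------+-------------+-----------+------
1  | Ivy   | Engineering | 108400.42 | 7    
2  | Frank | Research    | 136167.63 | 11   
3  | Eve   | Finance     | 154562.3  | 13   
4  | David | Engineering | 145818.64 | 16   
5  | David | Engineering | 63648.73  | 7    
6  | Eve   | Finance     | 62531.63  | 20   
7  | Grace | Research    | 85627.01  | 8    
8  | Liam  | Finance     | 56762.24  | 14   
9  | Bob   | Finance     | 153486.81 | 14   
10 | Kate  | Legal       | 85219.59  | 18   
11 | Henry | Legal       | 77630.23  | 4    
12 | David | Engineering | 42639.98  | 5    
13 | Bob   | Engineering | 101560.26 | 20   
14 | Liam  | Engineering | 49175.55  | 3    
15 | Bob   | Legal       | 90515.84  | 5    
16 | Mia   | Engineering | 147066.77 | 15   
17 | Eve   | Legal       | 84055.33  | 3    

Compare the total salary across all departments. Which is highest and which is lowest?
SELECT department, SUM(salary)
FROM employees
GROUP BY department
ORDER BY SUM(salary)

All groups:
  Research: 221794.64
  Legal: 337420.99
  Finance: 427342.98
  Engineering: 658310.35

Highest: Engineering (658310.35)
Lowest: Research (221794.64)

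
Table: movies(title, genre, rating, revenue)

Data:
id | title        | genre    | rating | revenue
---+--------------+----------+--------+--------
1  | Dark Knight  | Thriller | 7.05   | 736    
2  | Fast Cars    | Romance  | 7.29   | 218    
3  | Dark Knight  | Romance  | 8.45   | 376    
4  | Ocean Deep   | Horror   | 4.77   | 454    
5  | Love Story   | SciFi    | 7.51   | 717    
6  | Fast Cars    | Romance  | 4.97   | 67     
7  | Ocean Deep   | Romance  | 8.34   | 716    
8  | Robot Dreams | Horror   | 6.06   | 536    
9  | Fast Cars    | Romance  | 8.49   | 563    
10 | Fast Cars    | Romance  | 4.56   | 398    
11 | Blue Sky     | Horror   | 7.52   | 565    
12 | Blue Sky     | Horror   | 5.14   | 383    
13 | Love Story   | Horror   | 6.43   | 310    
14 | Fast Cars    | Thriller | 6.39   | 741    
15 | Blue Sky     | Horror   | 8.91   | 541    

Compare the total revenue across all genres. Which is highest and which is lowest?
SELECT genre, SUM(revenue)
FROM movies
GROUP BY genre
ORDER BY SUM(revenue)

All groups:
  SciFi: 717
  Thriller: 1477
  Romance: 2338
  Horror: 2789

Highest: Horror (2789)
Lowest: SciFi (717)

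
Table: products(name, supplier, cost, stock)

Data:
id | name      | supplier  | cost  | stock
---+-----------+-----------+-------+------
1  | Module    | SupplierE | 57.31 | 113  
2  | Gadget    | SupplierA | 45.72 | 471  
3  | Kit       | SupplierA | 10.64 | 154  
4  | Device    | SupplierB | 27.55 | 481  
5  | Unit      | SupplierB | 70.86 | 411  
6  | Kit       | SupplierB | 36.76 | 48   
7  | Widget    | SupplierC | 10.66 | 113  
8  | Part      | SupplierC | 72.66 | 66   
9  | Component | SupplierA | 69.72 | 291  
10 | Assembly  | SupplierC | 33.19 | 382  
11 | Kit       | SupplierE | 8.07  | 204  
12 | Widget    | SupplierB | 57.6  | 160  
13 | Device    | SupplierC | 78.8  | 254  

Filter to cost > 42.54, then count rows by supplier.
SELECT supplier, COUNT(*)
FROM products
WHERE cost > 42.54
GROUP BY supplier

Note: WHERE filters rows before grouping.

Result:
  SupplierA: 2
  SupplierB: 2
  SupplierC: 2
  SupplierE: 1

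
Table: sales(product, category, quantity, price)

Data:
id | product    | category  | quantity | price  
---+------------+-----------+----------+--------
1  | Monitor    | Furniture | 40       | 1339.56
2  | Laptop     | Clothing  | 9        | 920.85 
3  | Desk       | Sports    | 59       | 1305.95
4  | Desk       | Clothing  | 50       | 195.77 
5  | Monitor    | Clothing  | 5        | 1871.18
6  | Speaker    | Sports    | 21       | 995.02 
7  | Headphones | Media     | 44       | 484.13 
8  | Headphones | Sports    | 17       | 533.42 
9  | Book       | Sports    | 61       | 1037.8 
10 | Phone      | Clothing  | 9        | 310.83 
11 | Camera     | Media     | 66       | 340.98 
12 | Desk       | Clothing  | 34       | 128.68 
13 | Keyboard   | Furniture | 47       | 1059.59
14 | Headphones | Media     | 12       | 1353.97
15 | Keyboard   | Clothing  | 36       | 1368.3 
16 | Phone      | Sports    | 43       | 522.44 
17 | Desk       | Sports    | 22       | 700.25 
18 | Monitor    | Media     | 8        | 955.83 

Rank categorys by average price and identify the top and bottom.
SELECT category, AVG(price)
FROM sales
GROUP BY category
ORDER BY AVG(price)

All groups:
  Media: 783.73
  Clothing: 799.27
  Sports: 849.15
  Furniture: 1199.58

Highest: Furniture (1199.58)
Lowest: Media (783.73)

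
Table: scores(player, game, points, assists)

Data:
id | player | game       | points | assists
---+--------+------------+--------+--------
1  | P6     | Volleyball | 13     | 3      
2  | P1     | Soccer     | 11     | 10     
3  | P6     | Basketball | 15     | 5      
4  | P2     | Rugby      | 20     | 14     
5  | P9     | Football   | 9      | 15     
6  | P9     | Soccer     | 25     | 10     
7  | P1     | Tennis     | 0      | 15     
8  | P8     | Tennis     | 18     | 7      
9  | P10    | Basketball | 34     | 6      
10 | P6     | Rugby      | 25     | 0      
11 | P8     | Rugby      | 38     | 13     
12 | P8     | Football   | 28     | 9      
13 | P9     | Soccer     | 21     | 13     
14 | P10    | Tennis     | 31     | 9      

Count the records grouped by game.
SELECT game, COUNT(*) as count
FROM scores
GROUP BY game

Result:
  Basketball: 2
  Football: 2
  Rugby: 3
  Soccer: 3
  Tennis: 3
  Volleyball: 1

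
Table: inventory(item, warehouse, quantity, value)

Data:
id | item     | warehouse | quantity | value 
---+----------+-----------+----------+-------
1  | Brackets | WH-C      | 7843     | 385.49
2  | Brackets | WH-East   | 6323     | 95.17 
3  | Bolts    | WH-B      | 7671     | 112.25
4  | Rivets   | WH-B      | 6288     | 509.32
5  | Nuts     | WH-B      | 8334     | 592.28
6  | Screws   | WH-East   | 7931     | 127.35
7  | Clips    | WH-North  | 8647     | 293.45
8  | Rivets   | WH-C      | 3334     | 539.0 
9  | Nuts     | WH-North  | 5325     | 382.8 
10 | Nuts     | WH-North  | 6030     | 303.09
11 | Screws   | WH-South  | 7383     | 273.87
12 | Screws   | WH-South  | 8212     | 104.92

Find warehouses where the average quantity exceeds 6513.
SELECT warehouse, AVG(quantity)
FROM inventory
GROUP BY warehouse
HAVING AVG(quantity) > 6513

Result:
  WH-B: avg=7431.00
  WH-East: avg=7127.00
  WH-North: avg=6667.33
  WH-South: avg=7797.50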